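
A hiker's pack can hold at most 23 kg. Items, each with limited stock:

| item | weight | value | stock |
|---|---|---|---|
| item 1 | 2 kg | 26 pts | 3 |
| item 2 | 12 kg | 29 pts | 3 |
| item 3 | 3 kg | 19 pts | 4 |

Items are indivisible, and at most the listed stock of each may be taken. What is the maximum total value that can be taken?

Best selections within weight 23 and stock limits:
- 3×item 1 + 4×item 3: weight 18, value 154
- 3×item 1 + 3×item 3: weight 15, value 135
- 2×item 1 + 4×item 3: weight 16, value 128
- 3×item 1 + 1×item 2 + 1×item 3: weight 21, value 126
Best: 154 pts.

154 pts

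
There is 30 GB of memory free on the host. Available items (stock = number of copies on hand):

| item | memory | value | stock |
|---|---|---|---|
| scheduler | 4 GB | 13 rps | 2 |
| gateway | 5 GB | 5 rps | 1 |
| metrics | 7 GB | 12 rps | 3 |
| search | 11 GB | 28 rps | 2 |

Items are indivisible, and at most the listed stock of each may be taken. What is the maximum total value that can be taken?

82 rps

Best selections within memory 30 and stock limits:
- 2×scheduler + 2×search: memory 30, value 82
- 1×scheduler + 2×search: memory 26, value 69
- 1×metrics + 2×search: memory 29, value 68
Best: 82 rps.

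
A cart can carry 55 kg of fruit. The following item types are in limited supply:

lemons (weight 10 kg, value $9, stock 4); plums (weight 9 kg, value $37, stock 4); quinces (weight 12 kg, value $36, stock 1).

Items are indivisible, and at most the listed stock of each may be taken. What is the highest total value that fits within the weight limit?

$184

Best selections within weight 55 and stock limits:
- 4×plums + 1×quinces: weight 48, value 184
- 1×lemons + 4×plums: weight 46, value 157
- 1×lemons + 3×plums + 1×quinces: weight 49, value 156
- 4×plums: weight 36, value 148
Best: $184.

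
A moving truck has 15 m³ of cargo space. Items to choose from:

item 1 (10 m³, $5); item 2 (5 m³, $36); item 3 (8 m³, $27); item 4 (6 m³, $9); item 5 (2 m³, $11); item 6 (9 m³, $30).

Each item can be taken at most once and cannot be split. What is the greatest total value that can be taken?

$74

Check high-value combinations within 15 m³:
- item 2+item 3+item 5: volume 5+8+2=15, value 36+27+11=74
- item 2+item 6: volume 5+9=14, value 36+30=66
- item 2+item 3: volume 5+8=13, value 36+27=63
Best: $74.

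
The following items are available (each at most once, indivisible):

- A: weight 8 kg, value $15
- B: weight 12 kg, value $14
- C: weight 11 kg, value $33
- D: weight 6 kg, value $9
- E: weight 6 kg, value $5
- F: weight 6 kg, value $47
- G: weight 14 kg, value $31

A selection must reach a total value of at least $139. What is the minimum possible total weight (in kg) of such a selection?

51

Subsets with value ≥ 139, sorted by total weight:
- A+B+C+F+G: weight 51, value 140
- A+C+D+E+F+G: weight 51, value 140
- B+C+D+E+F+G: weight 55, value 139
Minimum weight: 51 kg.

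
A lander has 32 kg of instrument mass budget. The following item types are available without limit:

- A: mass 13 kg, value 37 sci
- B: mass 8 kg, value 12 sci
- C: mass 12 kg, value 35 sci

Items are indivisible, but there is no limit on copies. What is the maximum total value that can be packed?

Best value-per-unit is C at 35/12; filling with it alone gives 2×35 = 70.
Optimal mix: 1×B + 2×C → mass 32, value 82.

82 sci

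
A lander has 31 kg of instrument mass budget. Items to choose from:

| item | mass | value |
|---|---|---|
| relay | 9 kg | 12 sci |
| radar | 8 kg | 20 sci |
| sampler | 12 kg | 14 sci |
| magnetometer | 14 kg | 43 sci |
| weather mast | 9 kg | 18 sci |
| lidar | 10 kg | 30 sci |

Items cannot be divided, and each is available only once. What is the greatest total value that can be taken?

81 sci

This is a 0/1 knapsack; check combinations near the capacity.
- radar+magnetometer+weather mast: mass 8+14+9=31, value 20+43+18=81
- relay+radar+magnetometer: mass 9+8+14=31, value 12+20+43=75
- magnetometer+lidar: mass 14+10=24, value 43+30=73
- radar+weather mast+lidar: mass 8+9+10=27, value 20+18+30=68
Best: 81 sci.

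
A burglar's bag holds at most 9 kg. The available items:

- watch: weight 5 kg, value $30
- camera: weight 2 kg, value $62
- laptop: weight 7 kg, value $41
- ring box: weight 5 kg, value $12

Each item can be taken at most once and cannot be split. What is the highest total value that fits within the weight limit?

$103

Check high-value combinations within 9 kg:
- camera+laptop: weight 2+7=9, value 62+41=103
- watch+camera: weight 5+2=7, value 30+62=92
- camera+ring box: weight 2+5=7, value 62+12=74
- camera: weight 2, value 62
- laptop: weight 7, value 41
Best: $103.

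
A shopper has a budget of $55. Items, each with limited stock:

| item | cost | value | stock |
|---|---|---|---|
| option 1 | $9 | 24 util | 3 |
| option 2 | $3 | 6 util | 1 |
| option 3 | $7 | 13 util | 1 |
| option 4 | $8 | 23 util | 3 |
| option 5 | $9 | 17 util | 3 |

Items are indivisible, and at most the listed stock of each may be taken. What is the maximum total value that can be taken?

Top feasible selections:
- 3×option 1 + 1×option 2 + 3×option 4: cost 54, value 147
- 3×option 1 + 3×option 4: cost 51, value 141
- 3×option 1 + 1×option 2 + 2×option 4 + 1×option 5: cost 55, value 141
Best: 147 util.

147 util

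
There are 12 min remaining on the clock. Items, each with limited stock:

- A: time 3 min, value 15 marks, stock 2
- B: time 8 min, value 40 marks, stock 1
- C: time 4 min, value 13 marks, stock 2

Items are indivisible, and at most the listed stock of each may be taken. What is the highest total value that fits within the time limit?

Best selections within time 12 and stock limits:
- 1×A + 1×B: time 11, value 55
- 1×B + 1×C: time 12, value 53
- 2×A + 1×C: time 10, value 43
- 1×A + 2×C: time 11, value 41
Best: 55 marks.

55 marks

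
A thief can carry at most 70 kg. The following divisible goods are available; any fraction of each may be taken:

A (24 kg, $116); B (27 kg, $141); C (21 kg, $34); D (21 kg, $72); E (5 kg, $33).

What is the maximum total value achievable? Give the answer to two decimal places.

Take in order of value per unit:
- E (33/5 per unit): all 5 → value 33, running total 33.00
- B (141/27 per unit): all 27 → value 141, running total 174.00
- A (116/24 per unit): all 24 → value 116, running total 290.00
- D (72/21 per unit): 14 of 21 → value 14×72/21 = 48.0000, running total 338.00
Total 338.00.

338.00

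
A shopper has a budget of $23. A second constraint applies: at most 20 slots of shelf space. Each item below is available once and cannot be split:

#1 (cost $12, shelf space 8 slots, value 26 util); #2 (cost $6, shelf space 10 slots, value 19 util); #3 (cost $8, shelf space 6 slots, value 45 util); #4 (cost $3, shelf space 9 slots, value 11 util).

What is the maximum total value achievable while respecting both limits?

Feasible sets respecting both limits:
- #1+#3: cost 20, shelf space 14, value 71
- #2+#3: cost 14, shelf space 16, value 64
- #3+#4: cost 11, shelf space 15, value 56
Best: 71 util.

71 util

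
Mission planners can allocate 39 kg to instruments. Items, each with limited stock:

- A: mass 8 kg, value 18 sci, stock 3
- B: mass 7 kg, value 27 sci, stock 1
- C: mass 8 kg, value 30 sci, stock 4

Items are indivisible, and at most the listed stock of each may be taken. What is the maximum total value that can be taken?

Best selections within mass 39 and stock limits:
- 1×B + 4×C: mass 39, value 147
- 1×A + 1×B + 3×C: mass 39, value 135
- 2×A + 1×B + 2×C: mass 39, value 123
- 4×C: mass 32, value 120
Best: 147 sci.

147 sci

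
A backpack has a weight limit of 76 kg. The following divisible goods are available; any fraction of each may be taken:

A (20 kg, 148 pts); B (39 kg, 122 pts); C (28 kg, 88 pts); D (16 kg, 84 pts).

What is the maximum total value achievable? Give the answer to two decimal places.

357.54

Take in order of value per unit:
- A (148/20 per unit): all 20 → value 148, running total 148.00
- D (84/16 per unit): all 16 → value 84, running total 232.00
- C (88/28 per unit): all 28 → value 88, running total 320.00
- B (122/39 per unit): 12 of 39 → value 12×122/39 = 37.5385, running total 357.54
Total 357.54.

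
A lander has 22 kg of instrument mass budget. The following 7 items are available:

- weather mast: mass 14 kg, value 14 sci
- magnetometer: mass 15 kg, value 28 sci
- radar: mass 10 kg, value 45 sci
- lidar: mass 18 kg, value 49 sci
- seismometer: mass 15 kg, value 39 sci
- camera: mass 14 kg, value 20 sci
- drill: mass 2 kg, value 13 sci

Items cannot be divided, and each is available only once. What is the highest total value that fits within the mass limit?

Check high-value combinations within 22 kg:
- lidar+drill: mass 18+2=20, value 49+13=62
- radar+drill: mass 10+2=12, value 45+13=58
- seismometer+drill: mass 15+2=17, value 39+13=52
- lidar: mass 18, value 49
- radar: mass 10, value 45
Best: 62 sci.

62 sci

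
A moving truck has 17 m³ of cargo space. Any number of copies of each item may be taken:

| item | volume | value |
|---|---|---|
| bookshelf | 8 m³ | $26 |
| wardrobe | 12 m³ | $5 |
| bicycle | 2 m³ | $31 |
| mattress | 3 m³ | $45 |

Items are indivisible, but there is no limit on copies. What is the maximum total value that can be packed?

Best value-per-unit is bicycle at 31/2; filling with it alone gives 8×31 = 248.
Optimal mix: 7×bicycle + 1×mattress → volume 17, value 262.

$262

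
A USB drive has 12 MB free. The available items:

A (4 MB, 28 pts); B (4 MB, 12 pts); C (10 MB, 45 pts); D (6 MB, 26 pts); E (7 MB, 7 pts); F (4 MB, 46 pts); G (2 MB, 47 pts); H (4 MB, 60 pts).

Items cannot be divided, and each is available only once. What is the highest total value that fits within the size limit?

Check high-value combinations within 12 MB:
- F+G+H: size 4+2+4=10, value 46+47+60=153
- A+G+H: size 4+2+4=10, value 28+47+60=135
- A+F+H: size 4+4+4=12, value 28+46+60=134
Best: 153 pts.

153 pts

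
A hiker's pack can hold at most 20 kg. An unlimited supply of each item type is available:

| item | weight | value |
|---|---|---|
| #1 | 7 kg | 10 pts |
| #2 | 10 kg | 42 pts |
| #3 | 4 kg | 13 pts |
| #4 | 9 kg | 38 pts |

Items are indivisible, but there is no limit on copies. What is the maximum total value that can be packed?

Best value-per-unit is #4 at 38/9; filling with it alone gives 2×38 = 76.
Optimal mix: 2×#2 → weight 20, value 84.

84 pts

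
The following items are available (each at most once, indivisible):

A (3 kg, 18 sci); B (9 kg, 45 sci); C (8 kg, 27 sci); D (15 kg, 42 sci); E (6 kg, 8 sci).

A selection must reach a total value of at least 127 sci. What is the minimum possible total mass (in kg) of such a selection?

Subsets with value ≥ 127, sorted by total mass:
- A+B+C+D: mass 35, value 132
- A+B+C+D+E: mass 41, value 140
Minimum mass: 35 kg.

35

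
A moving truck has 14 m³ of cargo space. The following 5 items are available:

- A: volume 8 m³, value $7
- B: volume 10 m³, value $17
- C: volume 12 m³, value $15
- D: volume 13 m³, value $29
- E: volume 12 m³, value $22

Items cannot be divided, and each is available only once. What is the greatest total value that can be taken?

$29

This is a 0/1 knapsack; check combinations near the capacity.
- D: volume 13, value 29
- E: volume 12, value 22
- B: volume 10, value 17
Best: $29.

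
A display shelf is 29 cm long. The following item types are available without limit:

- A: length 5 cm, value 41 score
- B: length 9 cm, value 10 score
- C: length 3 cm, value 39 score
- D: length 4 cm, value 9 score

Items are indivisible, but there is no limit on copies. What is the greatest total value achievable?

353 score

Best value-per-unit is C at 39/3; filling with it alone gives 9×39 = 351.
Optimal mix: 1×A + 8×C → length 29, value 353.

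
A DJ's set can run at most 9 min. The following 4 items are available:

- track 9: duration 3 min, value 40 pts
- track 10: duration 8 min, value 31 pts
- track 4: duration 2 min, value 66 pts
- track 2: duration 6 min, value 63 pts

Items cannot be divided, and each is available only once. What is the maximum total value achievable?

129 pts

Check high-value combinations within 9 min:
- track 4+track 2: duration 2+6=8, value 66+63=129
- track 9+track 4: duration 3+2=5, value 40+66=106
- track 9+track 2: duration 3+6=9, value 40+63=103
- track 4: duration 2, value 66
- track 2: duration 6, value 63
Best: 129 pts.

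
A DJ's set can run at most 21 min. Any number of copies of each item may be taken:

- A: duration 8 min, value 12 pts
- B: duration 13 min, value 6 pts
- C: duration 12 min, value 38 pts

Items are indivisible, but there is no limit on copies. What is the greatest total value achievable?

50 pts

Best value-per-unit is C at 38/12; filling with it alone gives 1×38 = 38.
Optimal mix: 1×A + 1×C → duration 20, value 50.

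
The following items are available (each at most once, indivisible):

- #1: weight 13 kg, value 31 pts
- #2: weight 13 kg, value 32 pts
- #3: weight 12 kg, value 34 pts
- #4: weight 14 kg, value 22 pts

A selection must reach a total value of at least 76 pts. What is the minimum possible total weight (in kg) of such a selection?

Subsets with value ≥ 76, sorted by total weight:
- #1+#2+#3: weight 38, value 97
- #2+#3+#4: weight 39, value 88
Minimum weight: 38 kg.

38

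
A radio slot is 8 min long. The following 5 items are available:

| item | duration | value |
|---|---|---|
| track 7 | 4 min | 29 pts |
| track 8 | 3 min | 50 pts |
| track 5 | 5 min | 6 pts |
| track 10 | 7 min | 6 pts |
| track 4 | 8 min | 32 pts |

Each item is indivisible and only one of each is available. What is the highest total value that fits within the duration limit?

Check high-value combinations within 8 min:
- track 7+track 8: duration 4+3=7, value 29+50=79
- track 8+track 5: duration 3+5=8, value 50+6=56
- track 8: duration 3, value 50
- track 4: duration 8, value 32
Best: 79 pts.

79 pts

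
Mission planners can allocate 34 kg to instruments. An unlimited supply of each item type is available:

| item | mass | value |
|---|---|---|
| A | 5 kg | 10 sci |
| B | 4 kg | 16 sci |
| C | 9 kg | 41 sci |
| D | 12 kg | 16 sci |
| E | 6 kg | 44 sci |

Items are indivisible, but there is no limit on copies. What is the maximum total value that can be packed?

236 sci

Best value-per-unit is E at 44/6; filling with it alone gives 5×44 = 220.
Optimal mix: 1×B + 5×E → mass 34, value 236.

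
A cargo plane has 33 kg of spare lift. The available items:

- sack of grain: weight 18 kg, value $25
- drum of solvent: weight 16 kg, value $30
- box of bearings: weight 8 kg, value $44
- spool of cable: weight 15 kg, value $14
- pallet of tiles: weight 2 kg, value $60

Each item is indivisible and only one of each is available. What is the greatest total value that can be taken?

Check high-value combinations within 33 kg:
- drum of solvent+box of bearings+pallet of tiles: weight 16+8+2=26, value 30+44+60=134
- sack of grain+box of bearings+pallet of tiles: weight 18+8+2=28, value 25+44+60=129
- box of bearings+spool of cable+pallet of tiles: weight 8+15+2=25, value 44+14+60=118
- box of bearings+pallet of tiles: weight 8+2=10, value 44+60=104
Best: $134.

$134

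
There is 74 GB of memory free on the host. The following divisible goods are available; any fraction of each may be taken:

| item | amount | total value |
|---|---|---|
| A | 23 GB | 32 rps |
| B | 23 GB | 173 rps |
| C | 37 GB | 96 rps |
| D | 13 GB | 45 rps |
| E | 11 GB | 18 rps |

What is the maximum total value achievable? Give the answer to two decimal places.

Take in order of value per unit:
- B (173/23 per unit): all 23 → value 173, running total 173.00
- D (45/13 per unit): all 13 → value 45, running total 218.00
- C (96/37 per unit): all 37 → value 96, running total 314.00
- E (18/11 per unit): 1 of 11 → value 1×18/11 = 1.6364, running total 315.64
Total 315.64.

315.64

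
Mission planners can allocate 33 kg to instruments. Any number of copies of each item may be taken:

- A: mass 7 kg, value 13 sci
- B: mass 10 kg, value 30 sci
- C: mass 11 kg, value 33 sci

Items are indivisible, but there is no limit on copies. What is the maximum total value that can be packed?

99 sci

Best value-per-unit is B at 30/10; filling with it alone gives 3×30 = 90.
Optimal mix: 3×C → mass 33, value 99.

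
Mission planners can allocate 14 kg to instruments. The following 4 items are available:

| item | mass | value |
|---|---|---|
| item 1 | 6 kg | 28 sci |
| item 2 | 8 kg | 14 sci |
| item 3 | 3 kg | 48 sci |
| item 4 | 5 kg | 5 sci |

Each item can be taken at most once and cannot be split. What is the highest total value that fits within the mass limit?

This is a 0/1 knapsack; check combinations near the capacity.
- item 1+item 3+item 4: mass 6+3+5=14, value 28+48+5=81
- item 1+item 3: mass 6+3=9, value 28+48=76
- item 2+item 3: mass 8+3=11, value 14+48=62
- item 3+item 4: mass 3+5=8, value 48+5=53
- item 3: mass 3, value 48
Best: 81 sci.

81 sci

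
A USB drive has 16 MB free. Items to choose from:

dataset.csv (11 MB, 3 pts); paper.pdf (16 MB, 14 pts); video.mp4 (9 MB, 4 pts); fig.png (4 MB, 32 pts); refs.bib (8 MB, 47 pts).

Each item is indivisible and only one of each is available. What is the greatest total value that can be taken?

79 pts

Check high-value combinations within 16 MB:
- fig.png+refs.bib: size 4+8=12, value 32+47=79
- refs.bib: size 8, value 47
- video.mp4+fig.png: size 9+4=13, value 4+32=36
Best: 79 pts.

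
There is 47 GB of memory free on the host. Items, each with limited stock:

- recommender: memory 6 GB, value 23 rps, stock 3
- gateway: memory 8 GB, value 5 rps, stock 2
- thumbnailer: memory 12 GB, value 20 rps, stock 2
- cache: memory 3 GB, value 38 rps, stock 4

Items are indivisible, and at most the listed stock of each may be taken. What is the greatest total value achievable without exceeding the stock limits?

241 rps

Top feasible selections:
- 3×recommender + 1×thumbnailer + 4×cache: memory 42, value 241
- 3×recommender + 2×gateway + 4×cache: memory 46, value 231
- 3×recommender + 1×gateway + 4×cache: memory 38, value 226
Best: 241 rps.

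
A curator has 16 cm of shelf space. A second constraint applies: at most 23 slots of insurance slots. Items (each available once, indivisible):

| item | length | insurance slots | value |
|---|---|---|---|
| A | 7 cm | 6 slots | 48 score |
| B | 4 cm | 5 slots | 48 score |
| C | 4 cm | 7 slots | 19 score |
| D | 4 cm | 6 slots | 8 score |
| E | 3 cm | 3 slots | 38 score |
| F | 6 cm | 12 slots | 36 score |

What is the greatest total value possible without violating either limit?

Feasible sets respecting both limits:
- A+B+E: length 14, insurance slots 14, value 134
- A+E+F: length 16, insurance slots 21, value 122
- B+E+F: length 13, insurance slots 20, value 122
- A+B+C: length 15, insurance slots 18, value 115
Best: 134 score.

134 score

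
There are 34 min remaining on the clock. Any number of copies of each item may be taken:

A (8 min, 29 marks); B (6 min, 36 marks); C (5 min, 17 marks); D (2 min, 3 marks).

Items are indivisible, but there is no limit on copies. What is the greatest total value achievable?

186 marks

Best value-per-unit is B at 36/6; filling with it alone gives 5×36 = 180.
Optimal mix: 5×B + 2×D → time 34, value 186.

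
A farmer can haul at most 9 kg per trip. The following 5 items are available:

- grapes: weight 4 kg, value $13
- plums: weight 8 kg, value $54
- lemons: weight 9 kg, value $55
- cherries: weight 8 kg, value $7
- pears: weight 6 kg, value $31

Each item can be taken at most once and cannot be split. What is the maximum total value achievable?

Check high-value combinations within 9 kg:
- lemons: weight 9, value 55
- plums: weight 8, value 54
- pears: weight 6, value 31
- grapes: weight 4, value 13
- cherries: weight 8, value 7
Best: $55.

$55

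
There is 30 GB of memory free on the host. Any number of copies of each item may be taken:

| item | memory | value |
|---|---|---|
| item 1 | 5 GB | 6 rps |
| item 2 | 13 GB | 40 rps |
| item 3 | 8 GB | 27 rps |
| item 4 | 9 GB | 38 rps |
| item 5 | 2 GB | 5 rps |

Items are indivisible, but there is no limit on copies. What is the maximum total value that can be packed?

119 rps

Best value-per-unit is item 4 at 38/9; filling with it alone gives 3×38 = 114.
Optimal mix: 3×item 4 + 1×item 5 → memory 29, value 119.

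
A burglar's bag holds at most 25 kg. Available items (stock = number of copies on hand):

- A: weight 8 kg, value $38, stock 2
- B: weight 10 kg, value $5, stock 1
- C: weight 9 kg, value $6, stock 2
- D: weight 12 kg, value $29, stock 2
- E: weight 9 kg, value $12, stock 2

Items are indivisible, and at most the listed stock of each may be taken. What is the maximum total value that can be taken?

$88

Best selections within weight 25 and stock limits:
- 2×A + 1×E: weight 25, value 88
- 2×A + 1×C: weight 25, value 82
- 2×A: weight 16, value 76
- 1×A + 1×D: weight 20, value 67
Best: $88.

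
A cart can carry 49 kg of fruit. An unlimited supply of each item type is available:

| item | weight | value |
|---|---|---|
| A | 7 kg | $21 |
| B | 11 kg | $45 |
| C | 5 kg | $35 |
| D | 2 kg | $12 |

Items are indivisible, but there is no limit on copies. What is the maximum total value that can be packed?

$339

Best value-per-unit is C at 35/5; filling with it alone gives 9×35 = 315.
Optimal mix: 9×C + 2×D → weight 49, value 339.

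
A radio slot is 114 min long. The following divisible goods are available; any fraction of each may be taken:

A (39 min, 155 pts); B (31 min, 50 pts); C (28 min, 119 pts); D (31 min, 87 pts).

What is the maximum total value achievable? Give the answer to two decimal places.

386.81

Take in order of value per unit:
- C (119/28 per unit): all 28 → value 119, running total 119.00
- A (155/39 per unit): all 39 → value 155, running total 274.00
- D (87/31 per unit): all 31 → value 87, running total 361.00
- B (50/31 per unit): 16 of 31 → value 16×50/31 = 25.8065, running total 386.81
Total 386.81.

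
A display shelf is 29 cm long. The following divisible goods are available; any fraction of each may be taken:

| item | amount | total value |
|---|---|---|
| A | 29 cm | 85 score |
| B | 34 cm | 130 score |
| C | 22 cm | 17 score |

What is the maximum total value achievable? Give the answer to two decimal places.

Take in order of value per unit:
- B (130/34 per unit): 29 of 34 → value 29×130/34 = 110.8824, running total 110.88
Total 110.88.

110.88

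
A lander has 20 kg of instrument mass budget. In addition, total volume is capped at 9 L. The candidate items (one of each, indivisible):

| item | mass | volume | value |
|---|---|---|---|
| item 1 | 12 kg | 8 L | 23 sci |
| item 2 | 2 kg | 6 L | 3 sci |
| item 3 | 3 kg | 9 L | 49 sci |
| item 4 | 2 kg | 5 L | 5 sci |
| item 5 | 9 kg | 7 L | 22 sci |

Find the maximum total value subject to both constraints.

Feasible sets respecting both limits:
- item 3: mass 3, volume 9, value 49
- item 1: mass 12, volume 8, value 23
- item 5: mass 9, volume 7, value 22
Best: 49 sci.

49 sci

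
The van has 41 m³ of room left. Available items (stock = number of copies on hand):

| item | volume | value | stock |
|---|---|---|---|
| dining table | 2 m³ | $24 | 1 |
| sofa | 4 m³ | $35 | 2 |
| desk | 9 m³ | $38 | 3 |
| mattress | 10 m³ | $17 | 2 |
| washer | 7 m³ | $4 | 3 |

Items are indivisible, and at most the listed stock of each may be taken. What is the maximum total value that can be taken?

$208

Best selections within volume 41 and stock limits:
- 1×dining table + 2×sofa + 3×desk: volume 37, value 208
- 1×dining table + 2×sofa + 2×desk + 1×mattress: volume 38, value 187
- 2×sofa + 3×desk: volume 35, value 184
Best: $208.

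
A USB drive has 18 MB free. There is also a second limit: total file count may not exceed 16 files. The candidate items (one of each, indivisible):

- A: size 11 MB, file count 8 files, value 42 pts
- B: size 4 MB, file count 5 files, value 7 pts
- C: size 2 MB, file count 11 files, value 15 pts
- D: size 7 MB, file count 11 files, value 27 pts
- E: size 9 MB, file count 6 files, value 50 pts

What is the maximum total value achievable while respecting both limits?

Feasible sets respecting both limits:
- B+E: size 13, file count 11, value 57
- E: size 9, file count 6, value 50
- A+B: size 15, file count 13, value 49
Best: 57 pts.

57 pts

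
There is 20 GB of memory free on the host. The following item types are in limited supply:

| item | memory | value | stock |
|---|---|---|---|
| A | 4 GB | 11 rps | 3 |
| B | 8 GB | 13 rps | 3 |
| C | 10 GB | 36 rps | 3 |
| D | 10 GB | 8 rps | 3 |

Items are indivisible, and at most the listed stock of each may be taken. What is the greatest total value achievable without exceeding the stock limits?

72 rps

Best selections within memory 20 and stock limits:
- 2×C: memory 20, value 72
- 2×A + 1×C: memory 18, value 58
- 1×B + 1×C: memory 18, value 49
Best: 72 rps.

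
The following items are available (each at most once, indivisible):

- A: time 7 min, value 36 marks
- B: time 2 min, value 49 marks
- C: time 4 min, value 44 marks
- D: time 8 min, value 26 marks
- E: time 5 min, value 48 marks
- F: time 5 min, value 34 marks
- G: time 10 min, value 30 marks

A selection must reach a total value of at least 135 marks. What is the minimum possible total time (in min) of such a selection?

11

Subsets with value ≥ 135, sorted by total time:
- B+C+E: time 11, value 141
- B+C+E+F: time 16, value 175
- A+B+C+E: time 18, value 177
- A+B+C+F: time 18, value 163
Minimum time: 11 min.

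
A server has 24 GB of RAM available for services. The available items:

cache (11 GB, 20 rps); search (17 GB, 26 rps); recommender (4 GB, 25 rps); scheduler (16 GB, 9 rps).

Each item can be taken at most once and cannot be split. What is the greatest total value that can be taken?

51 rps

Check high-value combinations within 24 GB:
- search+recommender: memory 17+4=21, value 26+25=51
- cache+recommender: memory 11+4=15, value 20+25=45
- recommender+scheduler: memory 4+16=20, value 25+9=34
- search: memory 17, value 26
- recommender: memory 4, value 25
Best: 51 rps.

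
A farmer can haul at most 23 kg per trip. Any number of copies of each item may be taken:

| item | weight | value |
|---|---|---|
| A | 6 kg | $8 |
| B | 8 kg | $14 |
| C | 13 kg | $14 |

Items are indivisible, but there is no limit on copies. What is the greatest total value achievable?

Best value-per-unit is B at 14/8; filling with it alone gives 2×14 = 28.
Optimal mix: 1×A + 2×B → weight 22, value 36.

$36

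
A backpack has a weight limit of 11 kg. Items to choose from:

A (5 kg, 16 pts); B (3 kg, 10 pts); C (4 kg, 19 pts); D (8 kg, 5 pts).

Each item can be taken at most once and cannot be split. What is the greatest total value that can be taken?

Check high-value combinations within 11 kg:
- A+C: weight 5+4=9, value 16+19=35
- B+C: weight 3+4=7, value 10+19=29
- A+B: weight 5+3=8, value 16+10=26
- C: weight 4, value 19
- A: weight 5, value 16
Best: 35 pts.

35 pts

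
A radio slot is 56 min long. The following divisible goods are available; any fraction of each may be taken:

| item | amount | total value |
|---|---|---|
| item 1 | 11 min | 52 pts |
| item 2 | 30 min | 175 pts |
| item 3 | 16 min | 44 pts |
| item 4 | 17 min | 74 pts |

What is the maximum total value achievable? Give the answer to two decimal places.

Take in order of value per unit:
- item 2 (175/30 per unit): all 30 → value 175, running total 175.00
- item 1 (52/11 per unit): all 11 → value 52, running total 227.00
- item 4 (74/17 per unit): 15 of 17 → value 15×74/17 = 65.2941, running total 292.29
Total 292.29.

292.29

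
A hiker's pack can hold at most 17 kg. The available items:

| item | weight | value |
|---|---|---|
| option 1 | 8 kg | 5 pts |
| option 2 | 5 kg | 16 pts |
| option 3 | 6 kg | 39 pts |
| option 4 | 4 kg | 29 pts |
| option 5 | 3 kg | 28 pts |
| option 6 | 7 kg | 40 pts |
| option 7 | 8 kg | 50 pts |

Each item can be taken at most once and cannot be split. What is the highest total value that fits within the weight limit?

117 pts

This is a 0/1 knapsack; check combinations near the capacity.
- option 3+option 5+option 7: weight 6+3+8=17, value 39+28+50=117
- option 3+option 4+option 6: weight 6+4+7=17, value 39+29+40=108
- option 4+option 5+option 7: weight 4+3+8=15, value 29+28+50=107
- option 3+option 5+option 6: weight 6+3+7=16, value 39+28+40=107
Best: 117 pts.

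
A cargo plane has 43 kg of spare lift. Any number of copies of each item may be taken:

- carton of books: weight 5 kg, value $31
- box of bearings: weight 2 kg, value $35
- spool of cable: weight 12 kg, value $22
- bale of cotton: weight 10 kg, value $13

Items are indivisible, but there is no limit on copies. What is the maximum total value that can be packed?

Best value-per-unit is box of bearings at 35/2, and filling with it alone uses weight 21×2=42. No mix of the others beats 21×35 = 735.

$735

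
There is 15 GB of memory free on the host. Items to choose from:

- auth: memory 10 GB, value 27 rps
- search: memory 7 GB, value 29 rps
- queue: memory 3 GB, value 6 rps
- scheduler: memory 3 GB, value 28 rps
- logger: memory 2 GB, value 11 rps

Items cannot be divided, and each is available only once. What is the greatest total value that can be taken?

This is a 0/1 knapsack; check combinations near the capacity.
- search+queue+scheduler+logger: memory 7+3+3+2=15, value 29+6+28+11=74
- search+scheduler+logger: memory 7+3+2=12, value 29+28+11=68
- auth+scheduler+logger: memory 10+3+2=15, value 27+28+11=66
- search+queue+scheduler: memory 7+3+3=13, value 29+6+28=63
Best: 74 rps.

74 rps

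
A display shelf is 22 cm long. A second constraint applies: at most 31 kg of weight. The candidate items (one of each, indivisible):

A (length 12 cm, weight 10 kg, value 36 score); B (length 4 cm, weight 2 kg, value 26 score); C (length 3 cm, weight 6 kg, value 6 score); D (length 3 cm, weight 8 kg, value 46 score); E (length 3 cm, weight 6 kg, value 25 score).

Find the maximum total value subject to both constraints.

133 score

Feasible sets respecting both limits:
- A+B+D+E: length 22, weight 26, value 133
- A+B+C+D: length 22, weight 26, value 114
- A+C+D+E: length 21, weight 30, value 113
Best: 133 score.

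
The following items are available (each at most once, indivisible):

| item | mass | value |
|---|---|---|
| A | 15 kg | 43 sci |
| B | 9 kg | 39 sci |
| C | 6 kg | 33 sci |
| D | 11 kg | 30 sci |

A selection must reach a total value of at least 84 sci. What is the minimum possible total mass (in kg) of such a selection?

26

Subsets with value ≥ 84, sorted by total mass:
- B+C+D: mass 26, value 102
- A+B+C: mass 30, value 115
- A+C+D: mass 32, value 106
- A+B+D: mass 35, value 112
Minimum mass: 26 kg.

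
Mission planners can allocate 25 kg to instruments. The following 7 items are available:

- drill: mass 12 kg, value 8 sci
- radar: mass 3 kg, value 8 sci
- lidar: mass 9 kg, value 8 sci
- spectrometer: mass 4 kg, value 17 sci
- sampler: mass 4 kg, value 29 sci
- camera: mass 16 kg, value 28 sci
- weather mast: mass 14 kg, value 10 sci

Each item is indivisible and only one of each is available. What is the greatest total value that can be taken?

Check high-value combinations within 25 kg:
- spectrometer+sampler+camera: mass 4+4+16=24, value 17+29+28=74
- radar+sampler+camera: mass 3+4+16=23, value 8+29+28=65
- radar+spectrometer+sampler+weather mast: mass 3+4+4+14=25, value 8+17+29+10=64
- radar+lidar+spectrometer+sampler: mass 3+9+4+4=20, value 8+8+17+29=62
- drill+radar+spectrometer+sampler: mass 12+3+4+4=23, value 8+8+17+29=62
Best: 74 sci.

74 sci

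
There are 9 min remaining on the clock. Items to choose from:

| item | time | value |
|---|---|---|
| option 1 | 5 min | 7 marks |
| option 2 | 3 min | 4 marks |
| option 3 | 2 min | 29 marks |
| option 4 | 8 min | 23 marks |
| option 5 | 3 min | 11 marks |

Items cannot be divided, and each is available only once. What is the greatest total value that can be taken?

This is a 0/1 knapsack; check combinations near the capacity.
- option 2+option 3+option 5: time 3+2+3=8, value 4+29+11=44
- option 3+option 5: time 2+3=5, value 29+11=40
- option 1+option 3: time 5+2=7, value 7+29=36
Best: 44 marks.

44 marks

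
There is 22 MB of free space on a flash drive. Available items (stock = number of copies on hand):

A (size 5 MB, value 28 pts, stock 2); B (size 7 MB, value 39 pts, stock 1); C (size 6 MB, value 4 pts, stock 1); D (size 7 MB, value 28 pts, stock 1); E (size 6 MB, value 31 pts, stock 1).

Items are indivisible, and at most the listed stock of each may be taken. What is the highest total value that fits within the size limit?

Top feasible selections:
- 1×A + 1×B + 1×E: size 18, value 98
- 1×B + 1×D + 1×E: size 20, value 98
Best: 98 pts.

98 pts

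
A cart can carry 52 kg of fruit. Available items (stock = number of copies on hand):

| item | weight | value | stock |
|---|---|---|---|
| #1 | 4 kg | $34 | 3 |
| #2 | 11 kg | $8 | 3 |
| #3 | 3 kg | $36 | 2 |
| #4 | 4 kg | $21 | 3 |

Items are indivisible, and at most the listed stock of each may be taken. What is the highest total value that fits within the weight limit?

$253

Top feasible selections:
- 3×#1 + 2×#2 + 2×#3 + 3×#4: weight 52, value 253
- 3×#1 + 1×#2 + 2×#3 + 3×#4: weight 41, value 245
- 3×#1 + 2×#3 + 3×#4: weight 30, value 237
- 3×#1 + 2×#2 + 2×#3 + 2×#4: weight 48, value 232
Best: $253.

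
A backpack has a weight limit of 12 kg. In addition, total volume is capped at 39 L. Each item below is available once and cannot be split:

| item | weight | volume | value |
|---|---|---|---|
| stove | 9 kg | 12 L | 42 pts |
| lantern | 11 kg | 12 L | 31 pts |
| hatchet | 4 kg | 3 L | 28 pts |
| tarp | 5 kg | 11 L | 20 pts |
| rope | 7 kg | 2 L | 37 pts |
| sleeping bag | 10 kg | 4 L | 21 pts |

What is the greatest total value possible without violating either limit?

65 pts

Feasible sets respecting both limits:
- hatchet+rope: weight 11, volume 5, value 65
- tarp+rope: weight 12, volume 13, value 57
- hatchet+tarp: weight 9, volume 14, value 48
Best: 65 pts.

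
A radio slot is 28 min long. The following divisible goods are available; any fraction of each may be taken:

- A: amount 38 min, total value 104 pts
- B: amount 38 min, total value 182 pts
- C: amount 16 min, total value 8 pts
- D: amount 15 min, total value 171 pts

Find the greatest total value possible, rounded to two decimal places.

Take in order of value per unit:
- D (171/15 per unit): all 15 → value 171, running total 171.00
- B (182/38 per unit): 13 of 38 → value 13×182/38 = 62.2632, running total 233.26
Total 233.26.

233.26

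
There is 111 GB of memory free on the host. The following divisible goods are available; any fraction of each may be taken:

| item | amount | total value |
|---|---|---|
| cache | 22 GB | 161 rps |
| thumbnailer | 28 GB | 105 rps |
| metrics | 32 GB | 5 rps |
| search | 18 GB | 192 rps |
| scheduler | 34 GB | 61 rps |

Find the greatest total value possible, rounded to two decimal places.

Take in order of value per unit:
- search (192/18 per unit): all 18 → value 192, running total 192.00
- cache (161/22 per unit): all 22 → value 161, running total 353.00
- thumbnailer (105/28 per unit): all 28 → value 105, running total 458.00
- scheduler (61/34 per unit): all 34 → value 61, running total 519.00
- metrics (5/32 per unit): 9 of 32 → value 9×5/32 = 1.4063, running total 520.41
Total 520.41.

520.41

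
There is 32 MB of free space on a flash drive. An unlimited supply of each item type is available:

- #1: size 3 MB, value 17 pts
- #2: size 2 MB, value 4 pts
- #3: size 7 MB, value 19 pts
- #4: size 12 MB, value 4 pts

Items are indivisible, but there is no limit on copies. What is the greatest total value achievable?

Best value-per-unit is #1 at 17/3; filling with it alone gives 10×17 = 170.
Optimal mix: 10×#1 + 1×#2 → size 32, value 174.

174 pts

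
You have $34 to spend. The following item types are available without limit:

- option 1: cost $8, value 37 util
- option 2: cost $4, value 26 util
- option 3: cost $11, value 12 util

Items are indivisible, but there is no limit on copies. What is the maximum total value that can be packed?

208 util

Best value-per-unit is option 2 at 26/4, and filling with it alone uses cost 8×4=32. No mix of the others beats 8×26 = 208.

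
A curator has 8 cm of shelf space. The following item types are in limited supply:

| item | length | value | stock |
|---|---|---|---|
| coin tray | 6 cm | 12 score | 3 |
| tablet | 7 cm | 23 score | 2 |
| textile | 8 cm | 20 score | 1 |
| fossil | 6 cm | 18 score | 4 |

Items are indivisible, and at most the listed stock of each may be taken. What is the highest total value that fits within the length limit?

Top feasible selections:
- 1×tablet: length 7, value 23
- 1×textile: length 8, value 20
- 1×fossil: length 6, value 18
Best: 23 score.

23 score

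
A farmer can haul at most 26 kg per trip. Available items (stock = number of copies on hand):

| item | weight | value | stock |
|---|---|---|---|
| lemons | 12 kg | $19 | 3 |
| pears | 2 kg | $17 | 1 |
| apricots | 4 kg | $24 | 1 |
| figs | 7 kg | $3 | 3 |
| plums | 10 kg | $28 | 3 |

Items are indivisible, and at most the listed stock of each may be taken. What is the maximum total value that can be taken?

$97

Top feasible selections:
- 1×pears + 1×apricots + 2×plums: weight 26, value 97
- 1×apricots + 2×plums: weight 24, value 80
- 1×pears + 2×plums: weight 22, value 73
Best: $97.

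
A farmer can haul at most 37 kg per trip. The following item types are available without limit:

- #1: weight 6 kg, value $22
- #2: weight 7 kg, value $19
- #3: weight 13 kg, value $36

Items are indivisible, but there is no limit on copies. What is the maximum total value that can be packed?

Best value-per-unit is #1 at 22/6, and filling with it alone uses weight 6×6=36. No mix of the others beats 6×22 = 132.

$132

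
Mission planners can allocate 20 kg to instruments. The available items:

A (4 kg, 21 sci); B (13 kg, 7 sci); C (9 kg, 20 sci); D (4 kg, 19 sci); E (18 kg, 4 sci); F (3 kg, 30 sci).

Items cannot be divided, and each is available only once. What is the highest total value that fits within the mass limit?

90 sci

Check high-value combinations within 20 kg:
- A+C+D+F: mass 4+9+4+3=20, value 21+20+19+30=90
- A+C+F: mass 4+9+3=16, value 21+20+30=71
- A+D+F: mass 4+4+3=11, value 21+19+30=70
Best: 90 sci.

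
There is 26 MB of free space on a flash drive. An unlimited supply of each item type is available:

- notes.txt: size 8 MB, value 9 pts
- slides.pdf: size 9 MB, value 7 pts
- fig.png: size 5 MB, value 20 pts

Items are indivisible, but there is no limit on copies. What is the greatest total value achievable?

Best value-per-unit is fig.png at 20/5, and filling with it alone uses size 5×5=25. No mix of the others beats 5×20 = 100.

100 pts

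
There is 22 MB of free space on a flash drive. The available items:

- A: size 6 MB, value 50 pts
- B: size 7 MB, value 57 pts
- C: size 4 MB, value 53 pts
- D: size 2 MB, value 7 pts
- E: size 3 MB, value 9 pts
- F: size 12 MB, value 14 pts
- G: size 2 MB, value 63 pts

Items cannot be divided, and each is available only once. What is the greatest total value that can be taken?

232 pts

Check high-value combinations within 22 MB:
- A+B+C+E+G: size 6+7+4+3+2=22, value 50+57+53+9+63=232
- A+B+C+D+G: size 6+7+4+2+2=21, value 50+57+53+7+63=230
- A+B+C+G: size 6+7+4+2=19, value 50+57+53+63=223
Best: 232 pts.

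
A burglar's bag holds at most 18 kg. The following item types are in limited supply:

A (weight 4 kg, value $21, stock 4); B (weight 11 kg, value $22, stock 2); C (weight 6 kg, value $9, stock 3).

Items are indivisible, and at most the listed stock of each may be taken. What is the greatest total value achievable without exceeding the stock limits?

Best selections within weight 18 and stock limits:
- 4×A: weight 16, value 84
- 3×A + 1×C: weight 18, value 72
- 3×A: weight 12, value 63
- 2×A + 1×C: weight 14, value 51
Best: $84.

$84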